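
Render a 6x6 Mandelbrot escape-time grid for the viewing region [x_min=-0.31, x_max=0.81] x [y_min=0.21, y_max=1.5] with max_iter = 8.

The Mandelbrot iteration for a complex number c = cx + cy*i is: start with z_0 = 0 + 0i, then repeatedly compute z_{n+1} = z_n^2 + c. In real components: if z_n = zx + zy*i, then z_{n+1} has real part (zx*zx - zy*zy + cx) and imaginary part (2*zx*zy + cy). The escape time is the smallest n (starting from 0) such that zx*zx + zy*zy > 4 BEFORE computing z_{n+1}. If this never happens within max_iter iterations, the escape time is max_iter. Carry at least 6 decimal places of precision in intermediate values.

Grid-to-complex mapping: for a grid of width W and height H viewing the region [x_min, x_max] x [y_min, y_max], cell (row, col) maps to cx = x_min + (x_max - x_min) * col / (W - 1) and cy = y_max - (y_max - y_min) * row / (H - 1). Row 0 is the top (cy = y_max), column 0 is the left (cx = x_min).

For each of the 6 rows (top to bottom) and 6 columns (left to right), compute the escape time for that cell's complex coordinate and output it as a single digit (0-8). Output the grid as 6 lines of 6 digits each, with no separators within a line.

Answer: 222222
332222
584322
887532
888843
888843

Derivation:
(row=0, col=0): c = -0.3100 + 1.5000i → escape time 2
(row=0, col=1): c = -0.0860 + 1.5000i → escape time 2
(row=0, col=2): c = 0.1380 + 1.5000i → escape time 2
(row=0, col=3): c = 0.3620 + 1.5000i → escape time 2
(row=0, col=4): c = 0.5860 + 1.5000i → escape time 2
(row=0, col=5): c = 0.8100 + 1.5000i → escape time 2
(row=1, col=0): c = -0.3100 + 1.2420i → escape time 3
(row=1, col=1): c = -0.0860 + 1.2420i → escape time 3
(row=1, col=2): c = 0.1380 + 1.2420i → escape time 2
(row=1, col=3): c = 0.3620 + 1.2420i → escape time 2
(row=1, col=4): c = 0.5860 + 1.2420i → escape time 2
(row=1, col=5): c = 0.8100 + 1.2420i → escape time 2
(row=2, col=0): c = -0.3100 + 0.9840i → escape time 5
(row=2, col=1): c = -0.0860 + 0.9840i → escape time 8
(row=2, col=2): c = 0.1380 + 0.9840i → escape time 4
(row=2, col=3): c = 0.3620 + 0.9840i → escape time 3
(row=2, col=4): c = 0.5860 + 0.9840i → escape time 2
(row=2, col=5): c = 0.8100 + 0.9840i → escape time 2
(row=3, col=0): c = -0.3100 + 0.7260i → escape time 8
(row=3, col=1): c = -0.0860 + 0.7260i → escape time 8
(row=3, col=2): c = 0.1380 + 0.7260i → escape time 7
(row=3, col=3): c = 0.3620 + 0.7260i → escape time 5
(row=3, col=4): c = 0.5860 + 0.7260i → escape time 3
(row=3, col=5): c = 0.8100 + 0.7260i → escape time 2
(row=4, col=0): c = -0.3100 + 0.4680i → escape time 8
(row=4, col=1): c = -0.0860 + 0.4680i → escape time 8
(row=4, col=2): c = 0.1380 + 0.4680i → escape time 8
(row=4, col=3): c = 0.3620 + 0.4680i → escape time 8
(row=4, col=4): c = 0.5860 + 0.4680i → escape time 4
(row=4, col=5): c = 0.8100 + 0.4680i → escape time 3
(row=5, col=0): c = -0.3100 + 0.2100i → escape time 8
(row=5, col=1): c = -0.0860 + 0.2100i → escape time 8
(row=5, col=2): c = 0.1380 + 0.2100i → escape time 8
(row=5, col=3): c = 0.3620 + 0.2100i → escape time 8
(row=5, col=4): c = 0.5860 + 0.2100i → escape time 4
(row=5, col=5): c = 0.8100 + 0.2100i → escape time 3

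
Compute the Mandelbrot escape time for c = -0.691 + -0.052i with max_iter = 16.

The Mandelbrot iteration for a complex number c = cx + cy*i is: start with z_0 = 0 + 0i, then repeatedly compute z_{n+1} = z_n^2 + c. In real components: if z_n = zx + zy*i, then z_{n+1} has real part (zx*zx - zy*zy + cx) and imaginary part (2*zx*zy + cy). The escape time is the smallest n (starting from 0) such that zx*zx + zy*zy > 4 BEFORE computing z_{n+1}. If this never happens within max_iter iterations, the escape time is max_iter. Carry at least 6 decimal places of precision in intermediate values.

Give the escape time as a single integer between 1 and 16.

Answer: 16

Derivation:
z_0 = 0 + 0i, c = -0.6910 + -0.0520i
Iter 1: z = -0.6910 + -0.0520i, |z|^2 = 0.4802
Iter 2: z = -0.2162 + 0.0199i, |z|^2 = 0.0471
Iter 3: z = -0.6446 + -0.0606i, |z|^2 = 0.4192
Iter 4: z = -0.2791 + 0.0261i, |z|^2 = 0.0786
Iter 5: z = -0.6138 + -0.0666i, |z|^2 = 0.3812
Iter 6: z = -0.3187 + 0.0297i, |z|^2 = 0.1025
Iter 7: z = -0.5903 + -0.0710i, |z|^2 = 0.3535
Iter 8: z = -0.3476 + 0.0318i, |z|^2 = 0.1218
Iter 9: z = -0.5712 + -0.0741i, |z|^2 = 0.3318
Iter 10: z = -0.3702 + 0.0326i, |z|^2 = 0.1381
Iter 11: z = -0.5550 + -0.0762i, |z|^2 = 0.3138
Iter 12: z = -0.3888 + 0.0325i, |z|^2 = 0.1522
Iter 13: z = -0.5409 + -0.0773i, |z|^2 = 0.2986
Iter 14: z = -0.4044 + 0.0316i, |z|^2 = 0.1645
Iter 15: z = -0.5285 + -0.0776i, |z|^2 = 0.2853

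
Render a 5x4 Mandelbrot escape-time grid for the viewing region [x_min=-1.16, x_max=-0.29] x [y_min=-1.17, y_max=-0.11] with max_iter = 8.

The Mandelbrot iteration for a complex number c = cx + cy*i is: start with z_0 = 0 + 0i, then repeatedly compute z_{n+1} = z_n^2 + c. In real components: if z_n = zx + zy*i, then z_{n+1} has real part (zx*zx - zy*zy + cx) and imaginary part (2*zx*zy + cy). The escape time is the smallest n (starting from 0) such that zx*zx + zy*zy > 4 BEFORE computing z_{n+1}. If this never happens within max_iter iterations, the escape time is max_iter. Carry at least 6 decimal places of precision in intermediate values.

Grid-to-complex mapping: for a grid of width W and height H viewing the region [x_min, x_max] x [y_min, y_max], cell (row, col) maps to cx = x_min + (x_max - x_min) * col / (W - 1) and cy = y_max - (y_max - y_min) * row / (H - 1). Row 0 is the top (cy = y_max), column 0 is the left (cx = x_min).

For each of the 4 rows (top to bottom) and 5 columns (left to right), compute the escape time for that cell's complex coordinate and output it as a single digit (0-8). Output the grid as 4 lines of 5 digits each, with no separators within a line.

(row=0, col=0): c = -1.1600 + -0.1100i → escape time 8
(row=0, col=1): c = -0.9425 + -0.1100i → escape time 8
(row=0, col=2): c = -0.7250 + -0.1100i → escape time 8
(row=0, col=3): c = -0.5075 + -0.1100i → escape time 8
(row=0, col=4): c = -0.2900 + -0.1100i → escape time 8
(row=1, col=0): c = -1.1600 + -0.4633i → escape time 5
(row=1, col=1): c = -0.9425 + -0.4633i → escape time 5
(row=1, col=2): c = -0.7250 + -0.4633i → escape time 8
(row=1, col=3): c = -0.5075 + -0.4633i → escape time 8
(row=1, col=4): c = -0.2900 + -0.4633i → escape time 8
(row=2, col=0): c = -1.1600 + -0.8167i → escape time 3
(row=2, col=1): c = -0.9425 + -0.8167i → escape time 3
(row=2, col=2): c = -0.7250 + -0.8167i → escape time 4
(row=2, col=3): c = -0.5075 + -0.8167i → escape time 5
(row=2, col=4): c = -0.2900 + -0.8167i → escape time 8
(row=3, col=0): c = -1.1600 + -1.1700i → escape time 3
(row=3, col=1): c = -0.9425 + -1.1700i → escape time 3
(row=3, col=2): c = -0.7250 + -1.1700i → escape time 3
(row=3, col=3): c = -0.5075 + -1.1700i → escape time 3
(row=3, col=4): c = -0.2900 + -1.1700i → escape time 4

Answer: 88888
55888
33458
33334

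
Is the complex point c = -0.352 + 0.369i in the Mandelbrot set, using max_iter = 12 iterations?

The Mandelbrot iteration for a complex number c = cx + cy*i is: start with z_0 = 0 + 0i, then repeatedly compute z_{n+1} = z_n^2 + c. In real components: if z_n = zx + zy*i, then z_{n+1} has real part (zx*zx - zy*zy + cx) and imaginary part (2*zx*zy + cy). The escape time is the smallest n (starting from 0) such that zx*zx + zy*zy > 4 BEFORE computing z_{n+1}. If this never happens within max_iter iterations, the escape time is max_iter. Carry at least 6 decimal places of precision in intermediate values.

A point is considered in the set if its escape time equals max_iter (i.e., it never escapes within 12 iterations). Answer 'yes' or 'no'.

z_0 = 0 + 0i, c = -0.3520 + 0.3690i
Iter 1: z = -0.3520 + 0.3690i, |z|^2 = 0.2601
Iter 2: z = -0.3643 + 0.1092i, |z|^2 = 0.1446
Iter 3: z = -0.2312 + 0.2894i, |z|^2 = 0.1372
Iter 4: z = -0.3823 + 0.2351i, |z|^2 = 0.2014
Iter 5: z = -0.2611 + 0.1892i, |z|^2 = 0.1040
Iter 6: z = -0.3196 + 0.2702i, |z|^2 = 0.1751
Iter 7: z = -0.3228 + 0.1963i, |z|^2 = 0.1428
Iter 8: z = -0.2863 + 0.2423i, |z|^2 = 0.1407
Iter 9: z = -0.3287 + 0.2303i, |z|^2 = 0.1611
Iter 10: z = -0.2970 + 0.2176i, |z|^2 = 0.1355
Iter 11: z = -0.3112 + 0.2398i, |z|^2 = 0.1543
Did not escape in 12 iterations → in set

Answer: yes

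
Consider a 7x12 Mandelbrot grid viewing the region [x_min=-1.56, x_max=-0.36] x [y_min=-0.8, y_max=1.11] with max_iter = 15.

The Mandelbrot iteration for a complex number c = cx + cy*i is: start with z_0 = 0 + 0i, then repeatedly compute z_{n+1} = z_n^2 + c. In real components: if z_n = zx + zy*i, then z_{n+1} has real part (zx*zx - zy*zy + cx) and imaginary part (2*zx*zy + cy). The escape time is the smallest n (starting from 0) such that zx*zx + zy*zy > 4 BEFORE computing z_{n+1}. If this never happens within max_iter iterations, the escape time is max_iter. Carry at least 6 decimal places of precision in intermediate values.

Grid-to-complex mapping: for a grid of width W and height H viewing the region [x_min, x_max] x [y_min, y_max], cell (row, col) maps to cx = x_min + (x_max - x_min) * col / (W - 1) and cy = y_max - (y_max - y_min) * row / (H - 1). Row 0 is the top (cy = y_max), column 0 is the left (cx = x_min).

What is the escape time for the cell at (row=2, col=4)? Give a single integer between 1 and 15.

z_0 = 0 + 0i, c = -0.7600 + 0.7627i
Iter 1: z = -0.7600 + 0.7627i, |z|^2 = 1.1594
Iter 2: z = -0.7642 + -0.3966i, |z|^2 = 0.7412
Iter 3: z = -0.3334 + 1.3689i, |z|^2 = 1.9850
Iter 4: z = -2.5227 + -0.1500i, |z|^2 = 6.3865
Escaped at iteration 4

Answer: 4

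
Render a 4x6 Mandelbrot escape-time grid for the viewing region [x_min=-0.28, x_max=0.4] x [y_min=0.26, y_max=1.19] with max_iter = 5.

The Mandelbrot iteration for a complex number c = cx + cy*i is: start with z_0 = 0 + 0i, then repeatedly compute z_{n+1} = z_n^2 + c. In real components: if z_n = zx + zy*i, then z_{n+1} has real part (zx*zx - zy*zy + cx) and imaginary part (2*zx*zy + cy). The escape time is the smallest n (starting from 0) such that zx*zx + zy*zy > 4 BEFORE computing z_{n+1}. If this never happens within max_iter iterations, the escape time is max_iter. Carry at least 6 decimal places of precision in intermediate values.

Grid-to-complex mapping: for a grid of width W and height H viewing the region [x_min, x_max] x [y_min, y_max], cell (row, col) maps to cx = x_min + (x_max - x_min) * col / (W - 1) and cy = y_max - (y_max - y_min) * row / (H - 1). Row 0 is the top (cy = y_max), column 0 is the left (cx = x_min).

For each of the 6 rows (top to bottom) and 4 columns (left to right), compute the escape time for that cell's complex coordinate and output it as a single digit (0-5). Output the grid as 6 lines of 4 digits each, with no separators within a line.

(row=0, col=0): c = -0.2800 + 1.1900i → escape time 3
(row=0, col=1): c = -0.0533 + 1.1900i → escape time 3
(row=0, col=2): c = 0.1733 + 1.1900i → escape time 2
(row=0, col=3): c = 0.4000 + 1.1900i → escape time 2
(row=1, col=0): c = -0.2800 + 1.0040i → escape time 5
(row=1, col=1): c = -0.0533 + 1.0040i → escape time 5
(row=1, col=2): c = 0.1733 + 1.0040i → escape time 4
(row=1, col=3): c = 0.4000 + 1.0040i → escape time 3
(row=2, col=0): c = -0.2800 + 0.8180i → escape time 5
(row=2, col=1): c = -0.0533 + 0.8180i → escape time 5
(row=2, col=2): c = 0.1733 + 0.8180i → escape time 5
(row=2, col=3): c = 0.4000 + 0.8180i → escape time 4
(row=3, col=0): c = -0.2800 + 0.6320i → escape time 5
(row=3, col=1): c = -0.0533 + 0.6320i → escape time 5
(row=3, col=2): c = 0.1733 + 0.6320i → escape time 5
(row=3, col=3): c = 0.4000 + 0.6320i → escape time 5
(row=4, col=0): c = -0.2800 + 0.4460i → escape time 5
(row=4, col=1): c = -0.0533 + 0.4460i → escape time 5
(row=4, col=2): c = 0.1733 + 0.4460i → escape time 5
(row=4, col=3): c = 0.4000 + 0.4460i → escape time 5
(row=5, col=0): c = -0.2800 + 0.2600i → escape time 5
(row=5, col=1): c = -0.0533 + 0.2600i → escape time 5
(row=5, col=2): c = 0.1733 + 0.2600i → escape time 5
(row=5, col=3): c = 0.4000 + 0.2600i → escape time 5

Answer: 3322
5543
5554
5555
5555
5555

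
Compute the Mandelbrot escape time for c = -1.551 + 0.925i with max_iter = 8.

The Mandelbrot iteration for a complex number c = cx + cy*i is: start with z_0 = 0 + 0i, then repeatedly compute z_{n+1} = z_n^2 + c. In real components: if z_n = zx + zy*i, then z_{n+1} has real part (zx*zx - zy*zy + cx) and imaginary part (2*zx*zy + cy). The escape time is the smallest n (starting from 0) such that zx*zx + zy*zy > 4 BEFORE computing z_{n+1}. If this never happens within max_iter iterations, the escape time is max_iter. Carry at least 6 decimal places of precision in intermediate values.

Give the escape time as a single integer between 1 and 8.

z_0 = 0 + 0i, c = -1.5510 + 0.9250i
Iter 1: z = -1.5510 + 0.9250i, |z|^2 = 3.2612
Iter 2: z = -0.0010 + -1.9443i, |z|^2 = 3.7805
Iter 3: z = -5.3315 + 0.9290i, |z|^2 = 29.2879
Escaped at iteration 3

Answer: 3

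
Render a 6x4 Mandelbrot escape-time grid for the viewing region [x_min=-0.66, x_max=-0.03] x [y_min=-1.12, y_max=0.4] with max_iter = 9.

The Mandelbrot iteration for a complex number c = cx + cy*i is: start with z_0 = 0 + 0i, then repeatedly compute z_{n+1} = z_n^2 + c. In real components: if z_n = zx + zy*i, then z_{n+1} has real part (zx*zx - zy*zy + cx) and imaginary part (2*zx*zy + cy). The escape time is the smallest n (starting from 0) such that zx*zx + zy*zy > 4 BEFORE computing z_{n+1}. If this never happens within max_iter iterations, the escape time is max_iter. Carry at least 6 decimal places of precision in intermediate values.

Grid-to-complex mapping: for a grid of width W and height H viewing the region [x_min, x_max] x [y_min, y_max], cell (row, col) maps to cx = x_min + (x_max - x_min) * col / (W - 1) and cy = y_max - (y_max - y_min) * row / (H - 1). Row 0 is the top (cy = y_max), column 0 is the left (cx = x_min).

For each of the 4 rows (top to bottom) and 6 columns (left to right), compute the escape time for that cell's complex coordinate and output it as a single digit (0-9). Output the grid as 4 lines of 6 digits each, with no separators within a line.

(row=0, col=0): c = -0.6600 + 0.4000i → escape time 9
(row=0, col=1): c = -0.5340 + 0.4000i → escape time 9
(row=0, col=2): c = -0.4080 + 0.4000i → escape time 9
(row=0, col=3): c = -0.2820 + 0.4000i → escape time 9
(row=0, col=4): c = -0.1560 + 0.4000i → escape time 9
(row=0, col=5): c = -0.0300 + 0.4000i → escape time 9
(row=1, col=0): c = -0.6600 + -0.1067i → escape time 9
(row=1, col=1): c = -0.5340 + -0.1067i → escape time 9
(row=1, col=2): c = -0.4080 + -0.1067i → escape time 9
(row=1, col=3): c = -0.2820 + -0.1067i → escape time 9
(row=1, col=4): c = -0.1560 + -0.1067i → escape time 9
(row=1, col=5): c = -0.0300 + -0.1067i → escape time 9
(row=2, col=0): c = -0.6600 + -0.6133i → escape time 7
(row=2, col=1): c = -0.5340 + -0.6133i → escape time 9
(row=2, col=2): c = -0.4080 + -0.6133i → escape time 9
(row=2, col=3): c = -0.2820 + -0.6133i → escape time 9
(row=2, col=4): c = -0.1560 + -0.6133i → escape time 9
(row=2, col=5): c = -0.0300 + -0.6133i → escape time 9
(row=3, col=0): c = -0.6600 + -1.1200i → escape time 3
(row=3, col=1): c = -0.5340 + -1.1200i → escape time 3
(row=3, col=2): c = -0.4080 + -1.1200i → escape time 4
(row=3, col=3): c = -0.2820 + -1.1200i → escape time 4
(row=3, col=4): c = -0.1560 + -1.1200i → escape time 6
(row=3, col=5): c = -0.0300 + -1.1200i → escape time 4

Answer: 999999
999999
799999
334464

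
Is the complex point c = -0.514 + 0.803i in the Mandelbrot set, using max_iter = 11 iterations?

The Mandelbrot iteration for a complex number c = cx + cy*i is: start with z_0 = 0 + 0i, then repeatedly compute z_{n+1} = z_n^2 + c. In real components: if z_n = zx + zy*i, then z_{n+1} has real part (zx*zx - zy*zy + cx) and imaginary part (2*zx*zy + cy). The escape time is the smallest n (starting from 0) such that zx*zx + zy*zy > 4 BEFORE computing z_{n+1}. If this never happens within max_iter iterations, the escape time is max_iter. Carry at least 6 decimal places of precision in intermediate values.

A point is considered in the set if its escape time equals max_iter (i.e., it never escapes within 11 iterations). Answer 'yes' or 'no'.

z_0 = 0 + 0i, c = -0.5140 + 0.8030i
Iter 1: z = -0.5140 + 0.8030i, |z|^2 = 0.9090
Iter 2: z = -0.8946 + -0.0225i, |z|^2 = 0.8008
Iter 3: z = 0.2858 + 0.8432i, |z|^2 = 0.7927
Iter 4: z = -1.1433 + 1.2850i, |z|^2 = 2.9585
Iter 5: z = -0.8581 + -2.1355i, |z|^2 = 5.2965
Escaped at iteration 5

Answer: no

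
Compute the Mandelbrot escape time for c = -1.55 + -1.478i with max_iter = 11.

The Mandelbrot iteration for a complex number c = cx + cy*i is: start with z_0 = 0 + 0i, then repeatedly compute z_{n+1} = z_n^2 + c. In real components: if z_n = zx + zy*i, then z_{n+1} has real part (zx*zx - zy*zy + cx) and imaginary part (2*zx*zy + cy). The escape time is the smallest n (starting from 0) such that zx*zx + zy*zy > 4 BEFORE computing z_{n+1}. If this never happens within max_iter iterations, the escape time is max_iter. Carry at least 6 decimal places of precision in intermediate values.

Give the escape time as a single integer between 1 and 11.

Answer: 1

Derivation:
z_0 = 0 + 0i, c = -1.5500 + -1.4780i
Iter 1: z = -1.5500 + -1.4780i, |z|^2 = 4.5870
Escaped at iteration 1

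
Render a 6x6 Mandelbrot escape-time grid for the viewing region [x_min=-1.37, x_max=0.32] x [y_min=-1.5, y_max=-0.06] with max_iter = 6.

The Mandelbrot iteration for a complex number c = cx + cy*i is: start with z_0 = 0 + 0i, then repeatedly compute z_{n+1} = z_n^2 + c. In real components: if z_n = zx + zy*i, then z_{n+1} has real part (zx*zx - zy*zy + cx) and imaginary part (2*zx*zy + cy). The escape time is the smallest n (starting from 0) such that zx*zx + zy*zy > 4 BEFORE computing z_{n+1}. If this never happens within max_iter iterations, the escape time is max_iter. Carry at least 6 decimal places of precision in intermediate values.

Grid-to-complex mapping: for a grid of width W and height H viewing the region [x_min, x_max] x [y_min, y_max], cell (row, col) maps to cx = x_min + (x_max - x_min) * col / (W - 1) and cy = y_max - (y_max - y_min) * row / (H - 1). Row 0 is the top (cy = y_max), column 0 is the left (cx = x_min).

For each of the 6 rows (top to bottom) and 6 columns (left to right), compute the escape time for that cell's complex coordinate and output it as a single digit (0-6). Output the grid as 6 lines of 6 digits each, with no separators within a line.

(row=0, col=0): c = -1.3700 + -0.0600i → escape time 6
(row=0, col=1): c = -1.0320 + -0.0600i → escape time 6
(row=0, col=2): c = -0.6940 + -0.0600i → escape time 6
(row=0, col=3): c = -0.3560 + -0.0600i → escape time 6
(row=0, col=4): c = -0.0180 + -0.0600i → escape time 6
(row=0, col=5): c = 0.3200 + -0.0600i → escape time 6
(row=1, col=0): c = -1.3700 + -0.3480i → escape time 5
(row=1, col=1): c = -1.0320 + -0.3480i → escape time 6
(row=1, col=2): c = -0.6940 + -0.3480i → escape time 6
(row=1, col=3): c = -0.3560 + -0.3480i → escape time 6
(row=1, col=4): c = -0.0180 + -0.3480i → escape time 6
(row=1, col=5): c = 0.3200 + -0.3480i → escape time 6
(row=2, col=0): c = -1.3700 + -0.6360i → escape time 3
(row=2, col=1): c = -1.0320 + -0.6360i → escape time 4
(row=2, col=2): c = -0.6940 + -0.6360i → escape time 6
(row=2, col=3): c = -0.3560 + -0.6360i → escape time 6
(row=2, col=4): c = -0.0180 + -0.6360i → escape time 6
(row=2, col=5): c = 0.3200 + -0.6360i → escape time 6
(row=3, col=0): c = -1.3700 + -0.9240i → escape time 3
(row=3, col=1): c = -1.0320 + -0.9240i → escape time 3
(row=3, col=2): c = -0.6940 + -0.9240i → escape time 4
(row=3, col=3): c = -0.3560 + -0.9240i → escape time 5
(row=3, col=4): c = -0.0180 + -0.9240i → escape time 6
(row=3, col=5): c = 0.3200 + -0.9240i → escape time 4
(row=4, col=0): c = -1.3700 + -1.2120i → escape time 2
(row=4, col=1): c = -1.0320 + -1.2120i → escape time 3
(row=4, col=2): c = -0.6940 + -1.2120i → escape time 3
(row=4, col=3): c = -0.3560 + -1.2120i → escape time 3
(row=4, col=4): c = -0.0180 + -1.2120i → escape time 3
(row=4, col=5): c = 0.3200 + -1.2120i → escape time 2
(row=5, col=0): c = -1.3700 + -1.5000i → escape time 1
(row=5, col=1): c = -1.0320 + -1.5000i → escape time 2
(row=5, col=2): c = -0.6940 + -1.5000i → escape time 2
(row=5, col=3): c = -0.3560 + -1.5000i → escape time 2
(row=5, col=4): c = -0.0180 + -1.5000i → escape time 2
(row=5, col=5): c = 0.3200 + -1.5000i → escape time 2

Answer: 666666
566666
346666
334564
233332
122222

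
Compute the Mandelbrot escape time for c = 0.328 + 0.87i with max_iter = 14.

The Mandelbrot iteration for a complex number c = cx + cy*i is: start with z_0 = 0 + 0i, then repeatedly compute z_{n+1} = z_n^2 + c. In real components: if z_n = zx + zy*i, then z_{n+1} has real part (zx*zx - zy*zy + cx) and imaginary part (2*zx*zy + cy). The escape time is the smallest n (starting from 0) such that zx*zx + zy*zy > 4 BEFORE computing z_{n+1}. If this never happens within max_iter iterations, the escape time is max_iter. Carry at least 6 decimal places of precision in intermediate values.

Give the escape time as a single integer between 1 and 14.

Answer: 4

Derivation:
z_0 = 0 + 0i, c = 0.3280 + 0.8700i
Iter 1: z = 0.3280 + 0.8700i, |z|^2 = 0.8645
Iter 2: z = -0.3213 + 1.4407i, |z|^2 = 2.1789
Iter 3: z = -1.6444 + -0.0559i, |z|^2 = 2.7073
Iter 4: z = 3.0290 + 1.0537i, |z|^2 = 10.2853
Escaped at iteration 4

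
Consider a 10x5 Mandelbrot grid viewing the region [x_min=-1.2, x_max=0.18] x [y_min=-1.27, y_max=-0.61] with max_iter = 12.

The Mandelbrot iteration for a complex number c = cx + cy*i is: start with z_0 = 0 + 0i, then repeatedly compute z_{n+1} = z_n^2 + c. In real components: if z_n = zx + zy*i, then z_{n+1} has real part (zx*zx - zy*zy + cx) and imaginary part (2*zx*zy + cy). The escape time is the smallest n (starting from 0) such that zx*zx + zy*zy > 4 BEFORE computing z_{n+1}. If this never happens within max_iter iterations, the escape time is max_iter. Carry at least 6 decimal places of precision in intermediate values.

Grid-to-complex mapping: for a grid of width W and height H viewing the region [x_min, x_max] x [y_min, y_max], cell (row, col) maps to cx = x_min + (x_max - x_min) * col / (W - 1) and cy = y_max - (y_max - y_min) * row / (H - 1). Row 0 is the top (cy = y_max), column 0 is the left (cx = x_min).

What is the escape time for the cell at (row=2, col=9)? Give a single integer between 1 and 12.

Answer: 4

Derivation:
z_0 = 0 + 0i, c = 0.1800 + -0.9400i
Iter 1: z = 0.1800 + -0.9400i, |z|^2 = 0.9160
Iter 2: z = -0.6712 + -1.2784i, |z|^2 = 2.0848
Iter 3: z = -1.0038 + 0.7761i, |z|^2 = 1.6100
Iter 4: z = 0.5852 + -2.4981i, |z|^2 = 6.5832
Escaped at iteration 4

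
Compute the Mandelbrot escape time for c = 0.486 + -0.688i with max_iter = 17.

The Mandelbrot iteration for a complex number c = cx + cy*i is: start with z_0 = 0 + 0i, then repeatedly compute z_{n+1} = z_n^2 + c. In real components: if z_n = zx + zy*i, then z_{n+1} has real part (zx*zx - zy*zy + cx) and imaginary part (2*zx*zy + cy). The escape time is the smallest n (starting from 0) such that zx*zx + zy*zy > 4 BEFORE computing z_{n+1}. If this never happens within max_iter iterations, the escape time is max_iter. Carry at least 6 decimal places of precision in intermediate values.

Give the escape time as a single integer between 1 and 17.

z_0 = 0 + 0i, c = 0.4860 + -0.6880i
Iter 1: z = 0.4860 + -0.6880i, |z|^2 = 0.7095
Iter 2: z = 0.2489 + -1.3567i, |z|^2 = 1.9027
Iter 3: z = -1.2928 + -1.3633i, |z|^2 = 3.5298
Iter 4: z = 0.2989 + 2.8368i, |z|^2 = 8.1370
Escaped at iteration 4

Answer: 4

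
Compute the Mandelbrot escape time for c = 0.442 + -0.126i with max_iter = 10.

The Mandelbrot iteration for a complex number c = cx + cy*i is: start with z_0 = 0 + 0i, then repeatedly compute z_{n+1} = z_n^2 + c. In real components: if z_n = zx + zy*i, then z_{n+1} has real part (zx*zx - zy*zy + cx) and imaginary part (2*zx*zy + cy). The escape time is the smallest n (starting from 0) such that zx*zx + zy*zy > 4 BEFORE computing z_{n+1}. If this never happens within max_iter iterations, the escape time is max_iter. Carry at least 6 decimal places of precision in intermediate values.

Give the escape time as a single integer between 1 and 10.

z_0 = 0 + 0i, c = 0.4420 + -0.1260i
Iter 1: z = 0.4420 + -0.1260i, |z|^2 = 0.2112
Iter 2: z = 0.6215 + -0.2374i, |z|^2 = 0.4426
Iter 3: z = 0.7719 + -0.4211i, |z|^2 = 0.7731
Iter 4: z = 0.8605 + -0.7760i, |z|^2 = 1.3427
Iter 5: z = 0.5803 + -1.4616i, |z|^2 = 2.4730
Iter 6: z = -1.3575 + -1.8223i, |z|^2 = 5.1637
Escaped at iteration 6

Answer: 6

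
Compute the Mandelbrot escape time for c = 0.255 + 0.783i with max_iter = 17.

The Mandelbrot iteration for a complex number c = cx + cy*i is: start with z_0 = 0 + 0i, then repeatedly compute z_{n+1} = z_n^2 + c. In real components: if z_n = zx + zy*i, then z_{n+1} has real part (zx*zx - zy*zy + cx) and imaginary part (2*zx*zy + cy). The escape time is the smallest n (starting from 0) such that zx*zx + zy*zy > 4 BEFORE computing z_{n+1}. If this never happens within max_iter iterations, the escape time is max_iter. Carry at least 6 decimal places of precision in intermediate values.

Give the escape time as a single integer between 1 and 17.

Answer: 5

Derivation:
z_0 = 0 + 0i, c = 0.2550 + 0.7830i
Iter 1: z = 0.2550 + 0.7830i, |z|^2 = 0.6781
Iter 2: z = -0.2931 + 1.1823i, |z|^2 = 1.4838
Iter 3: z = -1.0570 + 0.0900i, |z|^2 = 1.1254
Iter 4: z = 1.3642 + 0.5927i, |z|^2 = 2.2123
Iter 5: z = 1.7647 + 2.4002i, |z|^2 = 8.8750
Escaped at iteration 5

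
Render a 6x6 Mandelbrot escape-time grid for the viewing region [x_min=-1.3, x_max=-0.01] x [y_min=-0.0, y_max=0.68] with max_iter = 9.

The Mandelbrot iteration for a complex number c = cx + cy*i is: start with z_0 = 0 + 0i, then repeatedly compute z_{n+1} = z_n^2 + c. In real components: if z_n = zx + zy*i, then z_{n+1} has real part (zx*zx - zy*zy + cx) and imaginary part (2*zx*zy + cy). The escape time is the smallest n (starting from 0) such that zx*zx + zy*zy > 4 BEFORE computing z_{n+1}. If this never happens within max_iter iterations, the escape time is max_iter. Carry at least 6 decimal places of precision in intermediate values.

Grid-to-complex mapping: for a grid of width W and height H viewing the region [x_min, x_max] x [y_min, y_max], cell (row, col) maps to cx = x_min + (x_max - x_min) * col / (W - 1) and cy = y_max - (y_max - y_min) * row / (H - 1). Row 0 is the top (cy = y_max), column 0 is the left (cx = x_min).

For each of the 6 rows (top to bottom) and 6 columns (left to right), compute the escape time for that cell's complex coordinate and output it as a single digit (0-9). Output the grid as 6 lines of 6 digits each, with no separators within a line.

Answer: 345999
356999
777999
799999
999999
999999

Derivation:
(row=0, col=0): c = -1.3000 + 0.6800i → escape time 3
(row=0, col=1): c = -1.0420 + 0.6800i → escape time 4
(row=0, col=2): c = -0.7840 + 0.6800i → escape time 5
(row=0, col=3): c = -0.5260 + 0.6800i → escape time 9
(row=0, col=4): c = -0.2680 + 0.6800i → escape time 9
(row=0, col=5): c = -0.0100 + 0.6800i → escape time 9
(row=1, col=0): c = -1.3000 + 0.5440i → escape time 3
(row=1, col=1): c = -1.0420 + 0.5440i → escape time 5
(row=1, col=2): c = -0.7840 + 0.5440i → escape time 6
(row=1, col=3): c = -0.5260 + 0.5440i → escape time 9
(row=1, col=4): c = -0.2680 + 0.5440i → escape time 9
(row=1, col=5): c = -0.0100 + 0.5440i → escape time 9
(row=2, col=0): c = -1.3000 + 0.4080i → escape time 7
(row=2, col=1): c = -1.0420 + 0.4080i → escape time 7
(row=2, col=2): c = -0.7840 + 0.4080i → escape time 7
(row=2, col=3): c = -0.5260 + 0.4080i → escape time 9
(row=2, col=4): c = -0.2680 + 0.4080i → escape time 9
(row=2, col=5): c = -0.0100 + 0.4080i → escape time 9
(row=3, col=0): c = -1.3000 + 0.2720i → escape time 7
(row=3, col=1): c = -1.0420 + 0.2720i → escape time 9
(row=3, col=2): c = -0.7840 + 0.2720i → escape time 9
(row=3, col=3): c = -0.5260 + 0.2720i → escape time 9
(row=3, col=4): c = -0.2680 + 0.2720i → escape time 9
(row=3, col=5): c = -0.0100 + 0.2720i → escape time 9
(row=4, col=0): c = -1.3000 + 0.1360i → escape time 9
(row=4, col=1): c = -1.0420 + 0.1360i → escape time 9
(row=4, col=2): c = -0.7840 + 0.1360i → escape time 9
(row=4, col=3): c = -0.5260 + 0.1360i → escape time 9
(row=4, col=4): c = -0.2680 + 0.1360i → escape time 9
(row=4, col=5): c = -0.0100 + 0.1360i → escape time 9
(row=5, col=0): c = -1.3000 + 0.0000i → escape time 9
(row=5, col=1): c = -1.0420 + 0.0000i → escape time 9
(row=5, col=2): c = -0.7840 + 0.0000i → escape time 9
(row=5, col=3): c = -0.5260 + 0.0000i → escape time 9
(row=5, col=4): c = -0.2680 + 0.0000i → escape time 9
(row=5, col=5): c = -0.0100 + 0.0000i → escape time 9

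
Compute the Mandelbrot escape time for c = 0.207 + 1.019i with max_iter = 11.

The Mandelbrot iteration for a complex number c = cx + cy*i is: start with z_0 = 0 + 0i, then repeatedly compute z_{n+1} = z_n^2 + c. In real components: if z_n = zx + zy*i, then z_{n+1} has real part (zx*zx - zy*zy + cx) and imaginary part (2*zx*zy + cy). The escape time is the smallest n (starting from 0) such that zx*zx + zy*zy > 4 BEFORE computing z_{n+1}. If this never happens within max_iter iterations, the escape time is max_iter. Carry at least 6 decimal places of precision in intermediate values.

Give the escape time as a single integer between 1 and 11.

z_0 = 0 + 0i, c = 0.2070 + 1.0190i
Iter 1: z = 0.2070 + 1.0190i, |z|^2 = 1.0812
Iter 2: z = -0.7885 + 1.4409i, |z|^2 = 2.6978
Iter 3: z = -1.2473 + -1.2533i, |z|^2 = 3.1266
Iter 4: z = 0.1922 + 4.1455i, |z|^2 = 17.2224
Escaped at iteration 4

Answer: 4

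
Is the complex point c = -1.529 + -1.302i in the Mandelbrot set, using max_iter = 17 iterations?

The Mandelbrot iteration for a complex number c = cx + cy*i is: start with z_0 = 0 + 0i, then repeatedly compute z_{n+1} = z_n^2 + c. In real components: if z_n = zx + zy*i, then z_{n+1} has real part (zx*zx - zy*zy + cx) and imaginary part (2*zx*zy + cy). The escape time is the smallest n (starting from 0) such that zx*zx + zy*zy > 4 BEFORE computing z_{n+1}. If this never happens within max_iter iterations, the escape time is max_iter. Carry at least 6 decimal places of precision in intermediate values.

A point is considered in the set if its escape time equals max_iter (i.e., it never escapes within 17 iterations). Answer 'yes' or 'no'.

Answer: no

Derivation:
z_0 = 0 + 0i, c = -1.5290 + -1.3020i
Iter 1: z = -1.5290 + -1.3020i, |z|^2 = 4.0330
Escaped at iteration 1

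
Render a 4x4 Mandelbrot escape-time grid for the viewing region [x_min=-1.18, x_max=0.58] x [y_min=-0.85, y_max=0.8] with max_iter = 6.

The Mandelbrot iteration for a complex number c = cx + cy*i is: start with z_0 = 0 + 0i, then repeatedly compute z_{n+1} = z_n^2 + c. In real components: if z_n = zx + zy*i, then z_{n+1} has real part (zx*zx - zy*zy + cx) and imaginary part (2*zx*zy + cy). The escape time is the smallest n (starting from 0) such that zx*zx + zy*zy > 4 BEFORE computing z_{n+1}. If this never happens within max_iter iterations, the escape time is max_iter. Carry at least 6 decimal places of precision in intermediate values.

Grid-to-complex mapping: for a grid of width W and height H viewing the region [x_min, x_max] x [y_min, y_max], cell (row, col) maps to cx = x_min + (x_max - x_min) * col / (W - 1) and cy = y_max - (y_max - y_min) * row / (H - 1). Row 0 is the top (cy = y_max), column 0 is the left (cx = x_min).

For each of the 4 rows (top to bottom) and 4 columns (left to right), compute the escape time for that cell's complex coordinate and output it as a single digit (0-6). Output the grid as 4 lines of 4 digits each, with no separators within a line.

Answer: 3463
6664
6664
3463

Derivation:
(row=0, col=0): c = -1.1800 + 0.8000i → escape time 3
(row=0, col=1): c = -0.5933 + 0.8000i → escape time 4
(row=0, col=2): c = -0.0067 + 0.8000i → escape time 6
(row=0, col=3): c = 0.5800 + 0.8000i → escape time 3
(row=1, col=0): c = -1.1800 + 0.2500i → escape time 6
(row=1, col=1): c = -0.5933 + 0.2500i → escape time 6
(row=1, col=2): c = -0.0067 + 0.2500i → escape time 6
(row=1, col=3): c = 0.5800 + 0.2500i → escape time 4
(row=2, col=0): c = -1.1800 + -0.3000i → escape time 6
(row=2, col=1): c = -0.5933 + -0.3000i → escape time 6
(row=2, col=2): c = -0.0067 + -0.3000i → escape time 6
(row=2, col=3): c = 0.5800 + -0.3000i → escape time 4
(row=3, col=0): c = -1.1800 + -0.8500i → escape time 3
(row=3, col=1): c = -0.5933 + -0.8500i → escape time 4
(row=3, col=2): c = -0.0067 + -0.8500i → escape time 6
(row=3, col=3): c = 0.5800 + -0.8500i → escape time 3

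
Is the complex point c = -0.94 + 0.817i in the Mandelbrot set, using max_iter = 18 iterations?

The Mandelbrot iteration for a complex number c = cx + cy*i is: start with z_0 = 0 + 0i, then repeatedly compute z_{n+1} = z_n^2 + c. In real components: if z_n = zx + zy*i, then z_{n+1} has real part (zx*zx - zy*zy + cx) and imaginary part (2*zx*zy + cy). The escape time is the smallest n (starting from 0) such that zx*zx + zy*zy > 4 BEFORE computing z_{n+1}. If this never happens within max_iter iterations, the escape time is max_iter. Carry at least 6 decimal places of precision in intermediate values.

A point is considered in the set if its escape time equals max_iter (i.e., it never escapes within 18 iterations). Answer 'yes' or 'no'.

Answer: no

Derivation:
z_0 = 0 + 0i, c = -0.9400 + 0.8170i
Iter 1: z = -0.9400 + 0.8170i, |z|^2 = 1.5511
Iter 2: z = -0.7239 + -0.7190i, |z|^2 = 1.0409
Iter 3: z = -0.9329 + 1.8579i, |z|^2 = 4.3221
Escaped at iteration 3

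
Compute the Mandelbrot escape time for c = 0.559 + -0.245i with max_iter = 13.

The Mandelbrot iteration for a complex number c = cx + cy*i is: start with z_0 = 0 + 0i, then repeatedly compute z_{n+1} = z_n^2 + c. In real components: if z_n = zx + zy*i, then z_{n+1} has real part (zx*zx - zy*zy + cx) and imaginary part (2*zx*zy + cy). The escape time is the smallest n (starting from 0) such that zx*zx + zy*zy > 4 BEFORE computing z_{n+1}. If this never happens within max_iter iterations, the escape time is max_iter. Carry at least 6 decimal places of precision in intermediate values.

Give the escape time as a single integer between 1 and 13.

z_0 = 0 + 0i, c = 0.5590 + -0.2450i
Iter 1: z = 0.5590 + -0.2450i, |z|^2 = 0.3725
Iter 2: z = 0.8115 + -0.5189i, |z|^2 = 0.9277
Iter 3: z = 0.9482 + -1.0871i, |z|^2 = 2.0810
Iter 4: z = 0.2762 + -2.3066i, |z|^2 = 5.3969
Escaped at iteration 4

Answer: 4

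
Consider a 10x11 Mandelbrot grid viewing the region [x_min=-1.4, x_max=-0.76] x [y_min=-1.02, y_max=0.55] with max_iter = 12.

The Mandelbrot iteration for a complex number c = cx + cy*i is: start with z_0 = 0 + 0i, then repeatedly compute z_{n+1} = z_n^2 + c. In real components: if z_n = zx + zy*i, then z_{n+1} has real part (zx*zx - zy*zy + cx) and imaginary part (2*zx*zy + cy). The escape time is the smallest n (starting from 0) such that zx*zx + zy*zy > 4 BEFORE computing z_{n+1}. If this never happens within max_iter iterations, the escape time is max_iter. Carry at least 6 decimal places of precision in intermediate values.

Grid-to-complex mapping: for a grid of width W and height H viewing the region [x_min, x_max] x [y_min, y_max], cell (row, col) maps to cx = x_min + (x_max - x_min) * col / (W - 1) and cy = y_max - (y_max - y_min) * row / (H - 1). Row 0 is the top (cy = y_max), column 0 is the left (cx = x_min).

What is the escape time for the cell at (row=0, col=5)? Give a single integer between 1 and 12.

Answer: 5

Derivation:
z_0 = 0 + 0i, c = -1.0444 + 0.5500i
Iter 1: z = -1.0444 + 0.5500i, |z|^2 = 1.3934
Iter 2: z = -0.2561 + -0.5989i, |z|^2 = 0.4242
Iter 3: z = -1.3375 + 0.8567i, |z|^2 = 2.5230
Iter 4: z = 0.0106 + -1.7418i, |z|^2 = 3.0340
Iter 5: z = -4.0782 + 0.5132i, |z|^2 = 16.8952
Escaped at iteration 5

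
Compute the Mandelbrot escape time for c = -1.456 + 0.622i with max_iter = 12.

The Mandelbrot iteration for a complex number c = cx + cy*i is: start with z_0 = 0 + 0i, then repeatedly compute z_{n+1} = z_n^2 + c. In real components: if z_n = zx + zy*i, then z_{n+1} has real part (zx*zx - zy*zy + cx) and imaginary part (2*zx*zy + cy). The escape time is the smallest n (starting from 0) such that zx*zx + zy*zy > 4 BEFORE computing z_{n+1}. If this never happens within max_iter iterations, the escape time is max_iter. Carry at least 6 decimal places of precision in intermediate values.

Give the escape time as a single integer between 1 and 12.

Answer: 3

Derivation:
z_0 = 0 + 0i, c = -1.4560 + 0.6220i
Iter 1: z = -1.4560 + 0.6220i, |z|^2 = 2.5068
Iter 2: z = 0.2771 + -1.1893i, |z|^2 = 1.4911
Iter 3: z = -2.7936 + -0.0370i, |z|^2 = 7.8055
Escaped at iteration 3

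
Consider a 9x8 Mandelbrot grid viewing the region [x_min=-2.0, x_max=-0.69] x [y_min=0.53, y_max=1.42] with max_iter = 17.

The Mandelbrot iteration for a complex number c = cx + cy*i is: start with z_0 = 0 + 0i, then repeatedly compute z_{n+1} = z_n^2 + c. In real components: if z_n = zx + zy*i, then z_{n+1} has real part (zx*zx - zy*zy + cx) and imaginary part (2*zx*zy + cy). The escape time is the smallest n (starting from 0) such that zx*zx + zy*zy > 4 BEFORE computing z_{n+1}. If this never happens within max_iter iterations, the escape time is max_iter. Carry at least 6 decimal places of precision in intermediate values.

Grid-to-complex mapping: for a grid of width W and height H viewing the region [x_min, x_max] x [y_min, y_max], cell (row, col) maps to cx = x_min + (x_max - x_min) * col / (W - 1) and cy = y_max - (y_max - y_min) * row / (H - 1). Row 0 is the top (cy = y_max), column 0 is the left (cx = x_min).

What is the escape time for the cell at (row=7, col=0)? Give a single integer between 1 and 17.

z_0 = 0 + 0i, c = -2.0000 + 0.5300i
Iter 1: z = -2.0000 + 0.5300i, |z|^2 = 4.2809
Escaped at iteration 1

Answer: 1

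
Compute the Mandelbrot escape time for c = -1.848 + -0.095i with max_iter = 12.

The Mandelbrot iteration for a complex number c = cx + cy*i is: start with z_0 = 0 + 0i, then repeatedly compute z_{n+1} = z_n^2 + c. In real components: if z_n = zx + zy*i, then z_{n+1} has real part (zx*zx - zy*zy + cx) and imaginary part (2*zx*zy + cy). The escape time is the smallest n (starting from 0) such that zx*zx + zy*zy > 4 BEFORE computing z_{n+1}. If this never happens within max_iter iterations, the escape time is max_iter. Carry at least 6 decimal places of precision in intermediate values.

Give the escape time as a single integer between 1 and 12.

z_0 = 0 + 0i, c = -1.8480 + -0.0950i
Iter 1: z = -1.8480 + -0.0950i, |z|^2 = 3.4241
Iter 2: z = 1.5581 + 0.2561i, |z|^2 = 2.4932
Iter 3: z = 0.5140 + 0.7031i, |z|^2 = 0.7586
Iter 4: z = -2.0782 + 0.6278i, |z|^2 = 4.7129
Escaped at iteration 4

Answer: 4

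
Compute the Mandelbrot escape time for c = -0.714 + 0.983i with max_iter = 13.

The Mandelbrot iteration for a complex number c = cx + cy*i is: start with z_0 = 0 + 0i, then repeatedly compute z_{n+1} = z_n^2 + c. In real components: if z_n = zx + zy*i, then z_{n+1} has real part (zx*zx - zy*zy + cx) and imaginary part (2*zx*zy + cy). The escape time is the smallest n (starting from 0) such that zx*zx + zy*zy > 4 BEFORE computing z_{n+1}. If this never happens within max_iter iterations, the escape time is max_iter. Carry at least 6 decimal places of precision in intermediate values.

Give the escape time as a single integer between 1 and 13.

Answer: 3

Derivation:
z_0 = 0 + 0i, c = -0.7140 + 0.9830i
Iter 1: z = -0.7140 + 0.9830i, |z|^2 = 1.4761
Iter 2: z = -1.1705 + -0.4207i, |z|^2 = 1.5471
Iter 3: z = 0.4790 + 1.9679i, |z|^2 = 4.1022
Escaped at iteration 3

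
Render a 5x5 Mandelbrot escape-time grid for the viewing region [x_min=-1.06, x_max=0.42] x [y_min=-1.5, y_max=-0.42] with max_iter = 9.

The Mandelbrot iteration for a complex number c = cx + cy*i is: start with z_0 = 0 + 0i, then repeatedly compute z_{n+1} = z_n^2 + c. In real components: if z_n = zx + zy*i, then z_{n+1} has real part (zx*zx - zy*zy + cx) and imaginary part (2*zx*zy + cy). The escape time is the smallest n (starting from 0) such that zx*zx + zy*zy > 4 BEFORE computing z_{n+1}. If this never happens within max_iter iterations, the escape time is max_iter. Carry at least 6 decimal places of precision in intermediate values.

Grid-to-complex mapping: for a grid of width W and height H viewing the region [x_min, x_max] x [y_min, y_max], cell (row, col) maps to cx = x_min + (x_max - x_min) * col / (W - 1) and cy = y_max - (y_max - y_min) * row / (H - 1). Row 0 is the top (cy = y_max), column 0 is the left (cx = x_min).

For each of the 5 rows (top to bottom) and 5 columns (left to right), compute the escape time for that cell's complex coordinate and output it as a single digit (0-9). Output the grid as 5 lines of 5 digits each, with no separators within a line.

Answer: 69998
45995
34553
33332
22222

Derivation:
(row=0, col=0): c = -1.0600 + -0.4200i → escape time 6
(row=0, col=1): c = -0.6900 + -0.4200i → escape time 9
(row=0, col=2): c = -0.3200 + -0.4200i → escape time 9
(row=0, col=3): c = 0.0500 + -0.4200i → escape time 9
(row=0, col=4): c = 0.4200 + -0.4200i → escape time 8
(row=1, col=0): c = -1.0600 + -0.6900i → escape time 4
(row=1, col=1): c = -0.6900 + -0.6900i → escape time 5
(row=1, col=2): c = -0.3200 + -0.6900i → escape time 9
(row=1, col=3): c = 0.0500 + -0.6900i → escape time 9
(row=1, col=4): c = 0.4200 + -0.6900i → escape time 5
(row=2, col=0): c = -1.0600 + -0.9600i → escape time 3
(row=2, col=1): c = -0.6900 + -0.9600i → escape time 4
(row=2, col=2): c = -0.3200 + -0.9600i → escape time 5
(row=2, col=3): c = 0.0500 + -0.9600i → escape time 5
(row=2, col=4): c = 0.4200 + -0.9600i → escape time 3
(row=3, col=0): c = -1.0600 + -1.2300i → escape time 3
(row=3, col=1): c = -0.6900 + -1.2300i → escape time 3
(row=3, col=2): c = -0.3200 + -1.2300i → escape time 3
(row=3, col=3): c = 0.0500 + -1.2300i → escape time 3
(row=3, col=4): c = 0.4200 + -1.2300i → escape time 2
(row=4, col=0): c = -1.0600 + -1.5000i → escape time 2
(row=4, col=1): c = -0.6900 + -1.5000i → escape time 2
(row=4, col=2): c = -0.3200 + -1.5000i → escape time 2
(row=4, col=3): c = 0.0500 + -1.5000i → escape time 2
(row=4, col=4): c = 0.4200 + -1.5000i → escape time 2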